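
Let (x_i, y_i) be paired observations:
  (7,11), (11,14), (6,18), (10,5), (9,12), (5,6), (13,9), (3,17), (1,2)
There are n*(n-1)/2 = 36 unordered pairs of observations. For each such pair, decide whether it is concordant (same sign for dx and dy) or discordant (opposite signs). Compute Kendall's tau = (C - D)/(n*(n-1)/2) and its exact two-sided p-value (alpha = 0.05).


Step 1: Enumerate the 36 unordered pairs (i,j) with i<j and classify each by sign(x_j-x_i) * sign(y_j-y_i).
  (1,2):dx=+4,dy=+3->C; (1,3):dx=-1,dy=+7->D; (1,4):dx=+3,dy=-6->D; (1,5):dx=+2,dy=+1->C
  (1,6):dx=-2,dy=-5->C; (1,7):dx=+6,dy=-2->D; (1,8):dx=-4,dy=+6->D; (1,9):dx=-6,dy=-9->C
  (2,3):dx=-5,dy=+4->D; (2,4):dx=-1,dy=-9->C; (2,5):dx=-2,dy=-2->C; (2,6):dx=-6,dy=-8->C
  (2,7):dx=+2,dy=-5->D; (2,8):dx=-8,dy=+3->D; (2,9):dx=-10,dy=-12->C; (3,4):dx=+4,dy=-13->D
  (3,5):dx=+3,dy=-6->D; (3,6):dx=-1,dy=-12->C; (3,7):dx=+7,dy=-9->D; (3,8):dx=-3,dy=-1->C
  (3,9):dx=-5,dy=-16->C; (4,5):dx=-1,dy=+7->D; (4,6):dx=-5,dy=+1->D; (4,7):dx=+3,dy=+4->C
  (4,8):dx=-7,dy=+12->D; (4,9):dx=-9,dy=-3->C; (5,6):dx=-4,dy=-6->C; (5,7):dx=+4,dy=-3->D
  (5,8):dx=-6,dy=+5->D; (5,9):dx=-8,dy=-10->C; (6,7):dx=+8,dy=+3->C; (6,8):dx=-2,dy=+11->D
  (6,9):dx=-4,dy=-4->C; (7,8):dx=-10,dy=+8->D; (7,9):dx=-12,dy=-7->C; (8,9):dx=-2,dy=-15->C
Step 2: C = 19, D = 17, total pairs = 36.
Step 3: tau = (C - D)/(n(n-1)/2) = (19 - 17)/36 = 0.055556.
Step 4: Exact two-sided p-value (enumerate n! = 362880 permutations of y under H0): p = 0.919455.
Step 5: alpha = 0.05. fail to reject H0.

tau_b = 0.0556 (C=19, D=17), p = 0.919455, fail to reject H0.


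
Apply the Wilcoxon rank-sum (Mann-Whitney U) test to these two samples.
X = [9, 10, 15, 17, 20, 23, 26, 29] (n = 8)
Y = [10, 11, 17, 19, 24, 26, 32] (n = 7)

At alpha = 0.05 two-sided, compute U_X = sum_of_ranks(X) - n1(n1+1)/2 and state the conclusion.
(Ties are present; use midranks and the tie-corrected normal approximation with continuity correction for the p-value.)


Step 1: Combine and sort all 15 observations; assign midranks.
sorted (value, group): (9,X), (10,X), (10,Y), (11,Y), (15,X), (17,X), (17,Y), (19,Y), (20,X), (23,X), (24,Y), (26,X), (26,Y), (29,X), (32,Y)
ranks: 9->1, 10->2.5, 10->2.5, 11->4, 15->5, 17->6.5, 17->6.5, 19->8, 20->9, 23->10, 24->11, 26->12.5, 26->12.5, 29->14, 32->15
Step 2: Rank sum for X: R1 = 1 + 2.5 + 5 + 6.5 + 9 + 10 + 12.5 + 14 = 60.5.
Step 3: U_X = R1 - n1(n1+1)/2 = 60.5 - 8*9/2 = 60.5 - 36 = 24.5.
       U_Y = n1*n2 - U_X = 56 - 24.5 = 31.5.
Step 4: Ties are present, so use the tie-corrected normal approximation (with continuity correction) for the p-value.
Step 5: p-value = 0.727753; compare to alpha = 0.05. fail to reject H0.

U_X = 24.5, p = 0.727753, fail to reject H0 at alpha = 0.05.


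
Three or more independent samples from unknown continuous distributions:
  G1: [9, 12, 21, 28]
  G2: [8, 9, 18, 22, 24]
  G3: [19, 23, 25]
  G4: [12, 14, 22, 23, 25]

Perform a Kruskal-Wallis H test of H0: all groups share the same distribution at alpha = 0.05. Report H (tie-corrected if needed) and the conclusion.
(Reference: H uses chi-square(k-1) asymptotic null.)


Step 1: Combine all N = 17 observations and assign midranks.
sorted (value, group, rank): (8,G2,1), (9,G1,2.5), (9,G2,2.5), (12,G1,4.5), (12,G4,4.5), (14,G4,6), (18,G2,7), (19,G3,8), (21,G1,9), (22,G2,10.5), (22,G4,10.5), (23,G3,12.5), (23,G4,12.5), (24,G2,14), (25,G3,15.5), (25,G4,15.5), (28,G1,17)
Step 2: Sum ranks within each group.
R_1 = 33 (n_1 = 4)
R_2 = 35 (n_2 = 5)
R_3 = 36 (n_3 = 3)
R_4 = 49 (n_4 = 5)
Step 3: H = 12/(N(N+1)) * sum(R_i^2/n_i) - 3(N+1)
     = 12/(17*18) * (33^2/4 + 35^2/5 + 36^2/3 + 49^2/5) - 3*18
     = 0.039216 * 1429.45 - 54
     = 2.056863.
Step 4: Ties present; correction factor C = 1 - 30/(17^3 - 17) = 0.993873. Corrected H = 2.056863 / 0.993873 = 2.069544.
Step 5: Under H0, H ~ chi^2(3); p-value = 0.558099.
Step 6: alpha = 0.05. fail to reject H0.

H = 2.0695, df = 3, p = 0.558099, fail to reject H0.


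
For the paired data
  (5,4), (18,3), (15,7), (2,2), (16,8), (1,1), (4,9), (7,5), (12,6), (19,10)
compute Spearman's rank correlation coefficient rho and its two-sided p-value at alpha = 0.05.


Step 1: Rank x and y separately (midranks; no ties here).
rank(x): 5->4, 18->9, 15->7, 2->2, 16->8, 1->1, 4->3, 7->5, 12->6, 19->10
rank(y): 4->4, 3->3, 7->7, 2->2, 8->8, 1->1, 9->9, 5->5, 6->6, 10->10
Step 2: d_i = R_x(i) - R_y(i); compute d_i^2.
  (4-4)^2=0, (9-3)^2=36, (7-7)^2=0, (2-2)^2=0, (8-8)^2=0, (1-1)^2=0, (3-9)^2=36, (5-5)^2=0, (6-6)^2=0, (10-10)^2=0
sum(d^2) = 72.
Step 3: rho = 1 - 6*72 / (10*(10^2 - 1)) = 1 - 432/990 = 0.563636.
Step 4: Under H0, t = rho * sqrt((n-2)/(1-rho^2)) = 1.9300 ~ t(8).
Step 5: Two-sided p-value from the t-distribution with 8 df = 0.089724.
Step 6: alpha = 0.05. fail to reject H0.

rho = 0.5636, p = 0.089724, fail to reject H0 at alpha = 0.05.


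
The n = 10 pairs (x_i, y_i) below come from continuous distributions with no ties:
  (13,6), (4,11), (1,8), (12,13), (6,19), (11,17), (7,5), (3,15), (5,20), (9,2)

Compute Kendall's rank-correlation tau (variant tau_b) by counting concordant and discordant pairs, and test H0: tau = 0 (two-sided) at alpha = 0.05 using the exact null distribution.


Step 1: Enumerate the 45 unordered pairs (i,j) with i<j and classify each by sign(x_j-x_i) * sign(y_j-y_i).
  (1,2):dx=-9,dy=+5->D; (1,3):dx=-12,dy=+2->D; (1,4):dx=-1,dy=+7->D; (1,5):dx=-7,dy=+13->D
  (1,6):dx=-2,dy=+11->D; (1,7):dx=-6,dy=-1->C; (1,8):dx=-10,dy=+9->D; (1,9):dx=-8,dy=+14->D
  (1,10):dx=-4,dy=-4->C; (2,3):dx=-3,dy=-3->C; (2,4):dx=+8,dy=+2->C; (2,5):dx=+2,dy=+8->C
  (2,6):dx=+7,dy=+6->C; (2,7):dx=+3,dy=-6->D; (2,8):dx=-1,dy=+4->D; (2,9):dx=+1,dy=+9->C
  (2,10):dx=+5,dy=-9->D; (3,4):dx=+11,dy=+5->C; (3,5):dx=+5,dy=+11->C; (3,6):dx=+10,dy=+9->C
  (3,7):dx=+6,dy=-3->D; (3,8):dx=+2,dy=+7->C; (3,9):dx=+4,dy=+12->C; (3,10):dx=+8,dy=-6->D
  (4,5):dx=-6,dy=+6->D; (4,6):dx=-1,dy=+4->D; (4,7):dx=-5,dy=-8->C; (4,8):dx=-9,dy=+2->D
  (4,9):dx=-7,dy=+7->D; (4,10):dx=-3,dy=-11->C; (5,6):dx=+5,dy=-2->D; (5,7):dx=+1,dy=-14->D
  (5,8):dx=-3,dy=-4->C; (5,9):dx=-1,dy=+1->D; (5,10):dx=+3,dy=-17->D; (6,7):dx=-4,dy=-12->C
  (6,8):dx=-8,dy=-2->C; (6,9):dx=-6,dy=+3->D; (6,10):dx=-2,dy=-15->C; (7,8):dx=-4,dy=+10->D
  (7,9):dx=-2,dy=+15->D; (7,10):dx=+2,dy=-3->D; (8,9):dx=+2,dy=+5->C; (8,10):dx=+6,dy=-13->D
  (9,10):dx=+4,dy=-18->D
Step 2: C = 19, D = 26, total pairs = 45.
Step 3: tau = (C - D)/(n(n-1)/2) = (19 - 26)/45 = -0.155556.
Step 4: Exact two-sided p-value (enumerate n! = 3628800 permutations of y under H0): p = 0.600654.
Step 5: alpha = 0.05. fail to reject H0.

tau_b = -0.1556 (C=19, D=26), p = 0.600654, fail to reject H0.


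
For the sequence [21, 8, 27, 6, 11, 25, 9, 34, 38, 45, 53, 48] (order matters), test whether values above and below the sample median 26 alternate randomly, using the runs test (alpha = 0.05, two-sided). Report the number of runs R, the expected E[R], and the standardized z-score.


Step 1: Compute median = 26; label A = above, B = below.
Labels in order: BBABBBBAAAAA  (n_A = 6, n_B = 6)
Step 2: Count runs R = 4.
Step 3: Under H0 (random ordering), E[R] = 2*n_A*n_B/(n_A+n_B) + 1 = 2*6*6/12 + 1 = 7.0000.
        Var[R] = 2*n_A*n_B*(2*n_A*n_B - n_A - n_B) / ((n_A+n_B)^2 * (n_A+n_B-1)) = 4320/1584 = 2.7273.
        SD[R] = 1.6514.
Step 4: Continuity-corrected z = (R + 0.5 - E[R]) / SD[R] = (4 + 0.5 - 7.0000) / 1.6514 = -1.5138.
Step 5: Two-sided p-value via normal approximation = 2*(1 - Phi(|z|)) = 0.130070.
Step 6: alpha = 0.05. fail to reject H0.

R = 4, z = -1.5138, p = 0.130070, fail to reject H0.


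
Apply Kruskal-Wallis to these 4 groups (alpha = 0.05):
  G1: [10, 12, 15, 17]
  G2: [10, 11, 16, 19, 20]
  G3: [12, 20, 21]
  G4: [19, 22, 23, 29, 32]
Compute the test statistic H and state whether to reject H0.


Step 1: Combine all N = 17 observations and assign midranks.
sorted (value, group, rank): (10,G1,1.5), (10,G2,1.5), (11,G2,3), (12,G1,4.5), (12,G3,4.5), (15,G1,6), (16,G2,7), (17,G1,8), (19,G2,9.5), (19,G4,9.5), (20,G2,11.5), (20,G3,11.5), (21,G3,13), (22,G4,14), (23,G4,15), (29,G4,16), (32,G4,17)
Step 2: Sum ranks within each group.
R_1 = 20 (n_1 = 4)
R_2 = 32.5 (n_2 = 5)
R_3 = 29 (n_3 = 3)
R_4 = 71.5 (n_4 = 5)
Step 3: H = 12/(N(N+1)) * sum(R_i^2/n_i) - 3(N+1)
     = 12/(17*18) * (20^2/4 + 32.5^2/5 + 29^2/3 + 71.5^2/5) - 3*18
     = 0.039216 * 1614.03 - 54
     = 9.295425.
Step 4: Ties present; correction factor C = 1 - 24/(17^3 - 17) = 0.995098. Corrected H = 9.295425 / 0.995098 = 9.341215.
Step 5: Under H0, H ~ chi^2(3); p-value = 0.025082.
Step 6: alpha = 0.05. reject H0.

H = 9.3412, df = 3, p = 0.025082, reject H0.


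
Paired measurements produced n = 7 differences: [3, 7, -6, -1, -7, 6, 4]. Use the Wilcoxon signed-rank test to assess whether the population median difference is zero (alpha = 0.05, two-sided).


Step 1: Drop any zero differences (none here) and take |d_i|.
|d| = [3, 7, 6, 1, 7, 6, 4]
Step 2: Midrank |d_i| (ties get averaged ranks).
ranks: |3|->2, |7|->6.5, |6|->4.5, |1|->1, |7|->6.5, |6|->4.5, |4|->3
Step 3: Attach original signs; sum ranks with positive sign and with negative sign.
W+ = 2 + 6.5 + 4.5 + 3 = 16
W- = 4.5 + 1 + 6.5 = 12
(Check: W+ + W- = 28 should equal n(n+1)/2 = 28.)
Step 4: Test statistic W = min(W+, W-) = 12.
Step 5: Ties in |d|, so use the tie-corrected normal approximation.
        E[W] = n(n+1)/4 = 7*8/4 = 14.
        Tie groups: |d|=6 (t=2), |d|=7 (t=2); sum(t^3 - t) = 12.
        Var[W] = n(n+1)(2n+1)/24 - sum(t^3-t)/48 = 840/24 - 12/48 = 34.75.
        z = (W - E[W]) / sqrt(Var[W]) = (12 - 14) / 5.8949 = -0.3393.
        Two-sided p = 2*Phi(z) = 0.734402.
Step 6: alpha = 0.05. fail to reject H0.

W+ = 16, W- = 12, W = min = 12, p = 0.734402, fail to reject H0.


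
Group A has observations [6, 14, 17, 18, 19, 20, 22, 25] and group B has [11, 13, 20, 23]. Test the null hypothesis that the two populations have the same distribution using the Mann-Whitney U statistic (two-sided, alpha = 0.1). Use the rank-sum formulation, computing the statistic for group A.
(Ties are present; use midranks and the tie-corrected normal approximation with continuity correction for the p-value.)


Step 1: Combine and sort all 12 observations; assign midranks.
sorted (value, group): (6,X), (11,Y), (13,Y), (14,X), (17,X), (18,X), (19,X), (20,X), (20,Y), (22,X), (23,Y), (25,X)
ranks: 6->1, 11->2, 13->3, 14->4, 17->5, 18->6, 19->7, 20->8.5, 20->8.5, 22->10, 23->11, 25->12
Step 2: Rank sum for X: R1 = 1 + 4 + 5 + 6 + 7 + 8.5 + 10 + 12 = 53.5.
Step 3: U_X = R1 - n1(n1+1)/2 = 53.5 - 8*9/2 = 53.5 - 36 = 17.5.
       U_Y = n1*n2 - U_X = 32 - 17.5 = 14.5.
Step 4: Ties are present, so use the tie-corrected normal approximation (with continuity correction) for the p-value.
Step 5: p-value = 0.864901; compare to alpha = 0.1. fail to reject H0.

U_X = 17.5, p = 0.864901, fail to reject H0 at alpha = 0.1.


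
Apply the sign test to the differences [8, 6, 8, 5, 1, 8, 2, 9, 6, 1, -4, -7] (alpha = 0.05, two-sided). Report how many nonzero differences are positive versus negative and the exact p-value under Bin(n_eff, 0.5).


Step 1: Discard zero differences. Original n = 12; n_eff = number of nonzero differences = 12.
Nonzero differences (with sign): +8, +6, +8, +5, +1, +8, +2, +9, +6, +1, -4, -7
Step 2: Count signs: positive = 10, negative = 2.
Step 3: Under H0: P(positive) = 0.5, so the number of positives S ~ Bin(12, 0.5).
Step 4: Two-sided exact p-value = sum of Bin(12,0.5) probabilities at or below the observed probability = 0.038574.
Step 5: alpha = 0.05. reject H0.

n_eff = 12, pos = 10, neg = 2, p = 0.038574, reject H0.


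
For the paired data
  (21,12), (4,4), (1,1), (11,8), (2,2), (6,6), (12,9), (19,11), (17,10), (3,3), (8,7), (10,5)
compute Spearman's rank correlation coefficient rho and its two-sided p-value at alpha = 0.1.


Step 1: Rank x and y separately (midranks; no ties here).
rank(x): 21->12, 4->4, 1->1, 11->8, 2->2, 6->5, 12->9, 19->11, 17->10, 3->3, 8->6, 10->7
rank(y): 12->12, 4->4, 1->1, 8->8, 2->2, 6->6, 9->9, 11->11, 10->10, 3->3, 7->7, 5->5
Step 2: d_i = R_x(i) - R_y(i); compute d_i^2.
  (12-12)^2=0, (4-4)^2=0, (1-1)^2=0, (8-8)^2=0, (2-2)^2=0, (5-6)^2=1, (9-9)^2=0, (11-11)^2=0, (10-10)^2=0, (3-3)^2=0, (6-7)^2=1, (7-5)^2=4
sum(d^2) = 6.
Step 3: rho = 1 - 6*6 / (12*(12^2 - 1)) = 1 - 36/1716 = 0.979021.
Step 4: Under H0, t = rho * sqrt((n-2)/(1-rho^2)) = 15.1941 ~ t(10).
Step 5: Two-sided p-value from the t-distribution with 10 df = 0.000000.
Step 6: alpha = 0.1. reject H0.

rho = 0.9790, p = 0.000000, reject H0 at alpha = 0.1.


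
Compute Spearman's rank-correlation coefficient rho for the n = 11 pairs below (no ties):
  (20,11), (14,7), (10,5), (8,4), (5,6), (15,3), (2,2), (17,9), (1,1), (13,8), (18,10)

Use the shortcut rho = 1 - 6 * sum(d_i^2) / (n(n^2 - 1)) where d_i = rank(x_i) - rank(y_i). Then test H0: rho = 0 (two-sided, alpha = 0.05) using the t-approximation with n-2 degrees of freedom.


Step 1: Rank x and y separately (midranks; no ties here).
rank(x): 20->11, 14->7, 10->5, 8->4, 5->3, 15->8, 2->2, 17->9, 1->1, 13->6, 18->10
rank(y): 11->11, 7->7, 5->5, 4->4, 6->6, 3->3, 2->2, 9->9, 1->1, 8->8, 10->10
Step 2: d_i = R_x(i) - R_y(i); compute d_i^2.
  (11-11)^2=0, (7-7)^2=0, (5-5)^2=0, (4-4)^2=0, (3-6)^2=9, (8-3)^2=25, (2-2)^2=0, (9-9)^2=0, (1-1)^2=0, (6-8)^2=4, (10-10)^2=0
sum(d^2) = 38.
Step 3: rho = 1 - 6*38 / (11*(11^2 - 1)) = 1 - 228/1320 = 0.827273.
Step 4: Under H0, t = rho * sqrt((n-2)/(1-rho^2)) = 4.4176 ~ t(9).
Step 5: Two-sided p-value from the t-distribution with 9 df = 0.001677.
Step 6: alpha = 0.05. reject H0.

rho = 0.8273, p = 0.001677, reject H0 at alpha = 0.05.


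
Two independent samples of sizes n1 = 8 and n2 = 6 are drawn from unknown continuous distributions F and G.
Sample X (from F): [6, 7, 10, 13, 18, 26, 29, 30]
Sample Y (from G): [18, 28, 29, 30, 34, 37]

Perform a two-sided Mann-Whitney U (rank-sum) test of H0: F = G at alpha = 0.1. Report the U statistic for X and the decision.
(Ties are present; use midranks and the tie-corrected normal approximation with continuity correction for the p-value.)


Step 1: Combine and sort all 14 observations; assign midranks.
sorted (value, group): (6,X), (7,X), (10,X), (13,X), (18,X), (18,Y), (26,X), (28,Y), (29,X), (29,Y), (30,X), (30,Y), (34,Y), (37,Y)
ranks: 6->1, 7->2, 10->3, 13->4, 18->5.5, 18->5.5, 26->7, 28->8, 29->9.5, 29->9.5, 30->11.5, 30->11.5, 34->13, 37->14
Step 2: Rank sum for X: R1 = 1 + 2 + 3 + 4 + 5.5 + 7 + 9.5 + 11.5 = 43.5.
Step 3: U_X = R1 - n1(n1+1)/2 = 43.5 - 8*9/2 = 43.5 - 36 = 7.5.
       U_Y = n1*n2 - U_X = 48 - 7.5 = 40.5.
Step 4: Ties are present, so use the tie-corrected normal approximation (with continuity correction) for the p-value.
Step 5: p-value = 0.038225; compare to alpha = 0.1. reject H0.

U_X = 7.5, p = 0.038225, reject H0 at alpha = 0.1.


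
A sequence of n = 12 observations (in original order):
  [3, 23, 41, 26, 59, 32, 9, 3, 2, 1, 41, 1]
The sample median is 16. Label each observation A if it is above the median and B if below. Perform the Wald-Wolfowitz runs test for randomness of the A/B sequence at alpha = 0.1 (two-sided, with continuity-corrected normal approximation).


Step 1: Compute median = 16; label A = above, B = below.
Labels in order: BAAAAABBBBAB  (n_A = 6, n_B = 6)
Step 2: Count runs R = 5.
Step 3: Under H0 (random ordering), E[R] = 2*n_A*n_B/(n_A+n_B) + 1 = 2*6*6/12 + 1 = 7.0000.
        Var[R] = 2*n_A*n_B*(2*n_A*n_B - n_A - n_B) / ((n_A+n_B)^2 * (n_A+n_B-1)) = 4320/1584 = 2.7273.
        SD[R] = 1.6514.
Step 4: Continuity-corrected z = (R + 0.5 - E[R]) / SD[R] = (5 + 0.5 - 7.0000) / 1.6514 = -0.9083.
Step 5: Two-sided p-value via normal approximation = 2*(1 - Phi(|z|)) = 0.363722.
Step 6: alpha = 0.1. fail to reject H0.

R = 5, z = -0.9083, p = 0.363722, fail to reject H0.


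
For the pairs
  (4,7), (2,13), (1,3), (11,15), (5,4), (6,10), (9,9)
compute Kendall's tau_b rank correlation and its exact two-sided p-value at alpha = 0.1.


Step 1: Enumerate the 21 unordered pairs (i,j) with i<j and classify each by sign(x_j-x_i) * sign(y_j-y_i).
  (1,2):dx=-2,dy=+6->D; (1,3):dx=-3,dy=-4->C; (1,4):dx=+7,dy=+8->C; (1,5):dx=+1,dy=-3->D
  (1,6):dx=+2,dy=+3->C; (1,7):dx=+5,dy=+2->C; (2,3):dx=-1,dy=-10->C; (2,4):dx=+9,dy=+2->C
  (2,5):dx=+3,dy=-9->D; (2,6):dx=+4,dy=-3->D; (2,7):dx=+7,dy=-4->D; (3,4):dx=+10,dy=+12->C
  (3,5):dx=+4,dy=+1->C; (3,6):dx=+5,dy=+7->C; (3,7):dx=+8,dy=+6->C; (4,5):dx=-6,dy=-11->C
  (4,6):dx=-5,dy=-5->C; (4,7):dx=-2,dy=-6->C; (5,6):dx=+1,dy=+6->C; (5,7):dx=+4,dy=+5->C
  (6,7):dx=+3,dy=-1->D
Step 2: C = 15, D = 6, total pairs = 21.
Step 3: tau = (C - D)/(n(n-1)/2) = (15 - 6)/21 = 0.428571.
Step 4: Exact two-sided p-value (enumerate n! = 5040 permutations of y under H0): p = 0.238889.
Step 5: alpha = 0.1. fail to reject H0.

tau_b = 0.4286 (C=15, D=6), p = 0.238889, fail to reject H0.


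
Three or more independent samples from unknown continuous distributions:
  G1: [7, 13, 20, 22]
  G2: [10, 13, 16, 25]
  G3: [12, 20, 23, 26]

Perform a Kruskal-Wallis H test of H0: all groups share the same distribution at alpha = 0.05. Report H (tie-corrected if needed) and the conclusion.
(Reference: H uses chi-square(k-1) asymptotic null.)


Step 1: Combine all N = 12 observations and assign midranks.
sorted (value, group, rank): (7,G1,1), (10,G2,2), (12,G3,3), (13,G1,4.5), (13,G2,4.5), (16,G2,6), (20,G1,7.5), (20,G3,7.5), (22,G1,9), (23,G3,10), (25,G2,11), (26,G3,12)
Step 2: Sum ranks within each group.
R_1 = 22 (n_1 = 4)
R_2 = 23.5 (n_2 = 4)
R_3 = 32.5 (n_3 = 4)
Step 3: H = 12/(N(N+1)) * sum(R_i^2/n_i) - 3(N+1)
     = 12/(12*13) * (22^2/4 + 23.5^2/4 + 32.5^2/4) - 3*13
     = 0.076923 * 523.125 - 39
     = 1.240385.
Step 4: Ties present; correction factor C = 1 - 12/(12^3 - 12) = 0.993007. Corrected H = 1.240385 / 0.993007 = 1.249120.
Step 5: Under H0, H ~ chi^2(2); p-value = 0.535497.
Step 6: alpha = 0.05. fail to reject H0.

H = 1.2491, df = 2, p = 0.535497, fail to reject H0.


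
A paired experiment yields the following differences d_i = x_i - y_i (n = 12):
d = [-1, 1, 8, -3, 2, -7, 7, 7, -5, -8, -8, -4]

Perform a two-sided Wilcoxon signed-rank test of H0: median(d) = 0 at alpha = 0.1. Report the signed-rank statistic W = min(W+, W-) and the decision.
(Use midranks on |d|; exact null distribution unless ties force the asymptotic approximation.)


Step 1: Drop any zero differences (none here) and take |d_i|.
|d| = [1, 1, 8, 3, 2, 7, 7, 7, 5, 8, 8, 4]
Step 2: Midrank |d_i| (ties get averaged ranks).
ranks: |1|->1.5, |1|->1.5, |8|->11, |3|->4, |2|->3, |7|->8, |7|->8, |7|->8, |5|->6, |8|->11, |8|->11, |4|->5
Step 3: Attach original signs; sum ranks with positive sign and with negative sign.
W+ = 1.5 + 11 + 3 + 8 + 8 = 31.5
W- = 1.5 + 4 + 8 + 6 + 11 + 11 + 5 = 46.5
(Check: W+ + W- = 78 should equal n(n+1)/2 = 78.)
Step 4: Test statistic W = min(W+, W-) = 31.5.
Step 5: Ties in |d|, so use the tie-corrected normal approximation.
        E[W] = n(n+1)/4 = 12*13/4 = 39.
        Tie groups: |d|=1 (t=2), |d|=7 (t=3), |d|=8 (t=3); sum(t^3 - t) = 54.
        Var[W] = n(n+1)(2n+1)/24 - sum(t^3-t)/48 = 3900/24 - 54/48 = 161.375.
        z = (W - E[W]) / sqrt(Var[W]) = (31.5 - 39) / 12.7033 = -0.5904.
        Two-sided p = 2*Phi(z) = 0.554925.
Step 6: alpha = 0.1. fail to reject H0.

W+ = 31.5, W- = 46.5, W = min = 31.5, p = 0.554925, fail to reject H0.


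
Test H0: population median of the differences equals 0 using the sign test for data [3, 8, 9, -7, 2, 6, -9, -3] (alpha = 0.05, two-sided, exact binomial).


Step 1: Discard zero differences. Original n = 8; n_eff = number of nonzero differences = 8.
Nonzero differences (with sign): +3, +8, +9, -7, +2, +6, -9, -3
Step 2: Count signs: positive = 5, negative = 3.
Step 3: Under H0: P(positive) = 0.5, so the number of positives S ~ Bin(8, 0.5).
Step 4: Two-sided exact p-value = sum of Bin(8,0.5) probabilities at or below the observed probability = 0.726562.
Step 5: alpha = 0.05. fail to reject H0.

n_eff = 8, pos = 5, neg = 3, p = 0.726562, fail to reject H0.


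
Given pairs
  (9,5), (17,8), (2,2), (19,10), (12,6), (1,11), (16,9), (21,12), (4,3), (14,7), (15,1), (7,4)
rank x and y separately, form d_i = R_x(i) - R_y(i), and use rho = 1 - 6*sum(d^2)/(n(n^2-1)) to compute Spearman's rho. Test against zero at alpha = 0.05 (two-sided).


Step 1: Rank x and y separately (midranks; no ties here).
rank(x): 9->5, 17->10, 2->2, 19->11, 12->6, 1->1, 16->9, 21->12, 4->3, 14->7, 15->8, 7->4
rank(y): 5->5, 8->8, 2->2, 10->10, 6->6, 11->11, 9->9, 12->12, 3->3, 7->7, 1->1, 4->4
Step 2: d_i = R_x(i) - R_y(i); compute d_i^2.
  (5-5)^2=0, (10-8)^2=4, (2-2)^2=0, (11-10)^2=1, (6-6)^2=0, (1-11)^2=100, (9-9)^2=0, (12-12)^2=0, (3-3)^2=0, (7-7)^2=0, (8-1)^2=49, (4-4)^2=0
sum(d^2) = 154.
Step 3: rho = 1 - 6*154 / (12*(12^2 - 1)) = 1 - 924/1716 = 0.461538.
Step 4: Under H0, t = rho * sqrt((n-2)/(1-rho^2)) = 1.6452 ~ t(10).
Step 5: Two-sided p-value from the t-distribution with 10 df = 0.130948.
Step 6: alpha = 0.05. fail to reject H0.

rho = 0.4615, p = 0.130948, fail to reject H0 at alpha = 0.05.


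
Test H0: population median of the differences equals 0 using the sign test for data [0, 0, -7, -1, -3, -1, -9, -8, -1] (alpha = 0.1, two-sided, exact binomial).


Step 1: Discard zero differences. Original n = 9; n_eff = number of nonzero differences = 7.
Nonzero differences (with sign): -7, -1, -3, -1, -9, -8, -1
Step 2: Count signs: positive = 0, negative = 7.
Step 3: Under H0: P(positive) = 0.5, so the number of positives S ~ Bin(7, 0.5).
Step 4: Two-sided exact p-value = sum of Bin(7,0.5) probabilities at or below the observed probability = 0.015625.
Step 5: alpha = 0.1. reject H0.

n_eff = 7, pos = 0, neg = 7, p = 0.015625, reject H0.


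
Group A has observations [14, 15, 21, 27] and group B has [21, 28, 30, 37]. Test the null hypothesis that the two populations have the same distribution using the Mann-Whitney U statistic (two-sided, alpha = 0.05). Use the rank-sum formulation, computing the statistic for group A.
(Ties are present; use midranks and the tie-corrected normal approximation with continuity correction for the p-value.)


Step 1: Combine and sort all 8 observations; assign midranks.
sorted (value, group): (14,X), (15,X), (21,X), (21,Y), (27,X), (28,Y), (30,Y), (37,Y)
ranks: 14->1, 15->2, 21->3.5, 21->3.5, 27->5, 28->6, 30->7, 37->8
Step 2: Rank sum for X: R1 = 1 + 2 + 3.5 + 5 = 11.5.
Step 3: U_X = R1 - n1(n1+1)/2 = 11.5 - 4*5/2 = 11.5 - 10 = 1.5.
       U_Y = n1*n2 - U_X = 16 - 1.5 = 14.5.
Step 4: Ties are present, so use the tie-corrected normal approximation (with continuity correction) for the p-value.
Step 5: p-value = 0.081429; compare to alpha = 0.05. fail to reject H0.

U_X = 1.5, p = 0.081429, fail to reject H0 at alpha = 0.05.


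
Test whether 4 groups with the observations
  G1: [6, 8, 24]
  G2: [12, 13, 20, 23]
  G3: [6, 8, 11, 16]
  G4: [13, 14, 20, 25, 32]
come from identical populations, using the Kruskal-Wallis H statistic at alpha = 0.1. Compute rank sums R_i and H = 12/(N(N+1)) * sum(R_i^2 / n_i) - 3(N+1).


Step 1: Combine all N = 16 observations and assign midranks.
sorted (value, group, rank): (6,G1,1.5), (6,G3,1.5), (8,G1,3.5), (8,G3,3.5), (11,G3,5), (12,G2,6), (13,G2,7.5), (13,G4,7.5), (14,G4,9), (16,G3,10), (20,G2,11.5), (20,G4,11.5), (23,G2,13), (24,G1,14), (25,G4,15), (32,G4,16)
Step 2: Sum ranks within each group.
R_1 = 19 (n_1 = 3)
R_2 = 38 (n_2 = 4)
R_3 = 20 (n_3 = 4)
R_4 = 59 (n_4 = 5)
Step 3: H = 12/(N(N+1)) * sum(R_i^2/n_i) - 3(N+1)
     = 12/(16*17) * (19^2/3 + 38^2/4 + 20^2/4 + 59^2/5) - 3*17
     = 0.044118 * 1277.53 - 51
     = 5.361765.
Step 4: Ties present; correction factor C = 1 - 24/(16^3 - 16) = 0.994118. Corrected H = 5.361765 / 0.994118 = 5.393491.
Step 5: Under H0, H ~ chi^2(3); p-value = 0.145150.
Step 6: alpha = 0.1. fail to reject H0.

H = 5.3935, df = 3, p = 0.145150, fail to reject H0.


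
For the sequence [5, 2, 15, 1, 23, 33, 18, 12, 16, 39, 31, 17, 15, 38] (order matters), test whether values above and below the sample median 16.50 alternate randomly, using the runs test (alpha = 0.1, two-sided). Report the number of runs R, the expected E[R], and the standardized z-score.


Step 1: Compute median = 16.50; label A = above, B = below.
Labels in order: BBBBAAABBAAABA  (n_A = 7, n_B = 7)
Step 2: Count runs R = 6.
Step 3: Under H0 (random ordering), E[R] = 2*n_A*n_B/(n_A+n_B) + 1 = 2*7*7/14 + 1 = 8.0000.
        Var[R] = 2*n_A*n_B*(2*n_A*n_B - n_A - n_B) / ((n_A+n_B)^2 * (n_A+n_B-1)) = 8232/2548 = 3.2308.
        SD[R] = 1.7974.
Step 4: Continuity-corrected z = (R + 0.5 - E[R]) / SD[R] = (6 + 0.5 - 8.0000) / 1.7974 = -0.8345.
Step 5: Two-sided p-value via normal approximation = 2*(1 - Phi(|z|)) = 0.403986.
Step 6: alpha = 0.1. fail to reject H0.

R = 6, z = -0.8345, p = 0.403986, fail to reject H0.


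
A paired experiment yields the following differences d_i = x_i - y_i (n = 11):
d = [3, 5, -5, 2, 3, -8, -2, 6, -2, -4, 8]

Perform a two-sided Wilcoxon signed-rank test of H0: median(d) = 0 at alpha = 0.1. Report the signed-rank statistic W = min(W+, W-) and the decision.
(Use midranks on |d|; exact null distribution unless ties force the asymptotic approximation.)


Step 1: Drop any zero differences (none here) and take |d_i|.
|d| = [3, 5, 5, 2, 3, 8, 2, 6, 2, 4, 8]
Step 2: Midrank |d_i| (ties get averaged ranks).
ranks: |3|->4.5, |5|->7.5, |5|->7.5, |2|->2, |3|->4.5, |8|->10.5, |2|->2, |6|->9, |2|->2, |4|->6, |8|->10.5
Step 3: Attach original signs; sum ranks with positive sign and with negative sign.
W+ = 4.5 + 7.5 + 2 + 4.5 + 9 + 10.5 = 38
W- = 7.5 + 10.5 + 2 + 2 + 6 = 28
(Check: W+ + W- = 66 should equal n(n+1)/2 = 66.)
Step 4: Test statistic W = min(W+, W-) = 28.
Step 5: Ties in |d|, so use the tie-corrected normal approximation.
        E[W] = n(n+1)/4 = 11*12/4 = 33.
        Tie groups: |d|=2 (t=3), |d|=3 (t=2), |d|=5 (t=2), |d|=8 (t=2); sum(t^3 - t) = 42.
        Var[W] = n(n+1)(2n+1)/24 - sum(t^3-t)/48 = 3036/24 - 42/48 = 125.625.
        z = (W - E[W]) / sqrt(Var[W]) = (28 - 33) / 11.2083 = -0.4461.
        Two-sided p = 2*Phi(z) = 0.655525.
Step 6: alpha = 0.1. fail to reject H0.

W+ = 38, W- = 28, W = min = 28, p = 0.655525, fail to reject H0.


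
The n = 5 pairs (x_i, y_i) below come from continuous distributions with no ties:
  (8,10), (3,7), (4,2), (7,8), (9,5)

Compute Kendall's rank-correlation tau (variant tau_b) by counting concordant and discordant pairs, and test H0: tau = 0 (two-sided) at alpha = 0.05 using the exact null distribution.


Step 1: Enumerate the 10 unordered pairs (i,j) with i<j and classify each by sign(x_j-x_i) * sign(y_j-y_i).
  (1,2):dx=-5,dy=-3->C; (1,3):dx=-4,dy=-8->C; (1,4):dx=-1,dy=-2->C; (1,5):dx=+1,dy=-5->D
  (2,3):dx=+1,dy=-5->D; (2,4):dx=+4,dy=+1->C; (2,5):dx=+6,dy=-2->D; (3,4):dx=+3,dy=+6->C
  (3,5):dx=+5,dy=+3->C; (4,5):dx=+2,dy=-3->D
Step 2: C = 6, D = 4, total pairs = 10.
Step 3: tau = (C - D)/(n(n-1)/2) = (6 - 4)/10 = 0.200000.
Step 4: Exact two-sided p-value (enumerate n! = 120 permutations of y under H0): p = 0.816667.
Step 5: alpha = 0.05. fail to reject H0.

tau_b = 0.2000 (C=6, D=4), p = 0.816667, fail to reject H0.


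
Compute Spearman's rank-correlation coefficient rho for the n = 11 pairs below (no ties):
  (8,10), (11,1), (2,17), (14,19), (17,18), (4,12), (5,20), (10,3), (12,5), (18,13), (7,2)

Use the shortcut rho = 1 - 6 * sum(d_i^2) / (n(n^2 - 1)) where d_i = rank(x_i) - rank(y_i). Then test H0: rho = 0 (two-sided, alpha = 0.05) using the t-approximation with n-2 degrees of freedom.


Step 1: Rank x and y separately (midranks; no ties here).
rank(x): 8->5, 11->7, 2->1, 14->9, 17->10, 4->2, 5->3, 10->6, 12->8, 18->11, 7->4
rank(y): 10->5, 1->1, 17->8, 19->10, 18->9, 12->6, 20->11, 3->3, 5->4, 13->7, 2->2
Step 2: d_i = R_x(i) - R_y(i); compute d_i^2.
  (5-5)^2=0, (7-1)^2=36, (1-8)^2=49, (9-10)^2=1, (10-9)^2=1, (2-6)^2=16, (3-11)^2=64, (6-3)^2=9, (8-4)^2=16, (11-7)^2=16, (4-2)^2=4
sum(d^2) = 212.
Step 3: rho = 1 - 6*212 / (11*(11^2 - 1)) = 1 - 1272/1320 = 0.036364.
Step 4: Under H0, t = rho * sqrt((n-2)/(1-rho^2)) = 0.1092 ~ t(9).
Step 5: Two-sided p-value from the t-distribution with 9 df = 0.915468.
Step 6: alpha = 0.05. fail to reject H0.

rho = 0.0364, p = 0.915468, fail to reject H0 at alpha = 0.05.


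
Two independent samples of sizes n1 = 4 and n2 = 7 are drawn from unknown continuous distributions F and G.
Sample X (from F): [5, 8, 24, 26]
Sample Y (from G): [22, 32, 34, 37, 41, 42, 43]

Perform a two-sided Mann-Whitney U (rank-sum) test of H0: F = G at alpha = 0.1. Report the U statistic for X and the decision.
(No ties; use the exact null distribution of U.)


Step 1: Combine and sort all 11 observations; assign midranks.
sorted (value, group): (5,X), (8,X), (22,Y), (24,X), (26,X), (32,Y), (34,Y), (37,Y), (41,Y), (42,Y), (43,Y)
ranks: 5->1, 8->2, 22->3, 24->4, 26->5, 32->6, 34->7, 37->8, 41->9, 42->10, 43->11
Step 2: Rank sum for X: R1 = 1 + 2 + 4 + 5 = 12.
Step 3: U_X = R1 - n1(n1+1)/2 = 12 - 4*5/2 = 12 - 10 = 2.
       U_Y = n1*n2 - U_X = 28 - 2 = 26.
Step 4: No ties, so the exact null distribution of U (based on enumerating the C(11,4) = 330 equally likely rank assignments) gives the two-sided p-value.
Step 5: p-value = 0.024242; compare to alpha = 0.1. reject H0.

U_X = 2, p = 0.024242, reject H0 at alpha = 0.1.


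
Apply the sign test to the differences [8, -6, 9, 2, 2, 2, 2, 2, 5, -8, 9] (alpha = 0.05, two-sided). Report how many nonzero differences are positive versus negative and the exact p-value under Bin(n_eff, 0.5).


Step 1: Discard zero differences. Original n = 11; n_eff = number of nonzero differences = 11.
Nonzero differences (with sign): +8, -6, +9, +2, +2, +2, +2, +2, +5, -8, +9
Step 2: Count signs: positive = 9, negative = 2.
Step 3: Under H0: P(positive) = 0.5, so the number of positives S ~ Bin(11, 0.5).
Step 4: Two-sided exact p-value = sum of Bin(11,0.5) probabilities at or below the observed probability = 0.065430.
Step 5: alpha = 0.05. fail to reject H0.

n_eff = 11, pos = 9, neg = 2, p = 0.065430, fail to reject H0.


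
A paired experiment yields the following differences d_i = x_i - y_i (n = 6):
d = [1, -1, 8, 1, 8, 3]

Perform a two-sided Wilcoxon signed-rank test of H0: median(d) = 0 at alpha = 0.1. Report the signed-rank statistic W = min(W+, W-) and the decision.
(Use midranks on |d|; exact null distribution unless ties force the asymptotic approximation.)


Step 1: Drop any zero differences (none here) and take |d_i|.
|d| = [1, 1, 8, 1, 8, 3]
Step 2: Midrank |d_i| (ties get averaged ranks).
ranks: |1|->2, |1|->2, |8|->5.5, |1|->2, |8|->5.5, |3|->4
Step 3: Attach original signs; sum ranks with positive sign and with negative sign.
W+ = 2 + 5.5 + 2 + 5.5 + 4 = 19
W- = 2 = 2
(Check: W+ + W- = 21 should equal n(n+1)/2 = 21.)
Step 4: Test statistic W = min(W+, W-) = 2.
Step 5: Ties in |d|, so use the tie-corrected normal approximation.
        E[W] = n(n+1)/4 = 6*7/4 = 10.5.
        Tie groups: |d|=1 (t=3), |d|=8 (t=2); sum(t^3 - t) = 30.
        Var[W] = n(n+1)(2n+1)/24 - sum(t^3-t)/48 = 546/24 - 30/48 = 22.125.
        z = (W - E[W]) / sqrt(Var[W]) = (2 - 10.5) / 4.7037 = -1.8071.
        Two-sided p = 2*Phi(z) = 0.070750.
Step 6: alpha = 0.1. reject H0.

W+ = 19, W- = 2, W = min = 2, p = 0.070750, reject H0.


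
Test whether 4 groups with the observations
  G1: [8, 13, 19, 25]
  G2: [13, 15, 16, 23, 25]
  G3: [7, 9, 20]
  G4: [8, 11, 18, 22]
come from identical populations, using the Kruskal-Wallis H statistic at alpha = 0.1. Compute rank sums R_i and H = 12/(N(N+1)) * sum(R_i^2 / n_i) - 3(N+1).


Step 1: Combine all N = 16 observations and assign midranks.
sorted (value, group, rank): (7,G3,1), (8,G1,2.5), (8,G4,2.5), (9,G3,4), (11,G4,5), (13,G1,6.5), (13,G2,6.5), (15,G2,8), (16,G2,9), (18,G4,10), (19,G1,11), (20,G3,12), (22,G4,13), (23,G2,14), (25,G1,15.5), (25,G2,15.5)
Step 2: Sum ranks within each group.
R_1 = 35.5 (n_1 = 4)
R_2 = 53 (n_2 = 5)
R_3 = 17 (n_3 = 3)
R_4 = 30.5 (n_4 = 4)
Step 3: H = 12/(N(N+1)) * sum(R_i^2/n_i) - 3(N+1)
     = 12/(16*17) * (35.5^2/4 + 53^2/5 + 17^2/3 + 30.5^2/4) - 3*17
     = 0.044118 * 1205.76 - 51
     = 2.195221.
Step 4: Ties present; correction factor C = 1 - 18/(16^3 - 16) = 0.995588. Corrected H = 2.195221 / 0.995588 = 2.204948.
Step 5: Under H0, H ~ chi^2(3); p-value = 0.530974.
Step 6: alpha = 0.1. fail to reject H0.

H = 2.2049, df = 3, p = 0.530974, fail to reject H0.


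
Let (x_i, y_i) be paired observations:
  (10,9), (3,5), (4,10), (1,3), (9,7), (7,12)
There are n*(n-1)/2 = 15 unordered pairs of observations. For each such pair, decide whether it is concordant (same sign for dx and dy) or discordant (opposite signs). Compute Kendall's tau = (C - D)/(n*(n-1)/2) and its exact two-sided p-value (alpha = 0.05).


Step 1: Enumerate the 15 unordered pairs (i,j) with i<j and classify each by sign(x_j-x_i) * sign(y_j-y_i).
  (1,2):dx=-7,dy=-4->C; (1,3):dx=-6,dy=+1->D; (1,4):dx=-9,dy=-6->C; (1,5):dx=-1,dy=-2->C
  (1,6):dx=-3,dy=+3->D; (2,3):dx=+1,dy=+5->C; (2,4):dx=-2,dy=-2->C; (2,5):dx=+6,dy=+2->C
  (2,6):dx=+4,dy=+7->C; (3,4):dx=-3,dy=-7->C; (3,5):dx=+5,dy=-3->D; (3,6):dx=+3,dy=+2->C
  (4,5):dx=+8,dy=+4->C; (4,6):dx=+6,dy=+9->C; (5,6):dx=-2,dy=+5->D
Step 2: C = 11, D = 4, total pairs = 15.
Step 3: tau = (C - D)/(n(n-1)/2) = (11 - 4)/15 = 0.466667.
Step 4: Exact two-sided p-value (enumerate n! = 720 permutations of y under H0): p = 0.272222.
Step 5: alpha = 0.05. fail to reject H0.

tau_b = 0.4667 (C=11, D=4), p = 0.272222, fail to reject H0.


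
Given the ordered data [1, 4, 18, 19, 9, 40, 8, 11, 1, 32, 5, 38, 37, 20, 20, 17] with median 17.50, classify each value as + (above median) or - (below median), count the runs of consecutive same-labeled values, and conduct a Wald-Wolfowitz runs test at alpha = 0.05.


Step 1: Compute median = 17.50; label A = above, B = below.
Labels in order: BBAABABBBABAAAAB  (n_A = 8, n_B = 8)
Step 2: Count runs R = 9.
Step 3: Under H0 (random ordering), E[R] = 2*n_A*n_B/(n_A+n_B) + 1 = 2*8*8/16 + 1 = 9.0000.
        Var[R] = 2*n_A*n_B*(2*n_A*n_B - n_A - n_B) / ((n_A+n_B)^2 * (n_A+n_B-1)) = 14336/3840 = 3.7333.
        SD[R] = 1.9322.
Step 4: R = E[R], so z = 0 with no continuity correction.
Step 5: Two-sided p-value via normal approximation = 2*(1 - Phi(|z|)) = 1.000000.
Step 6: alpha = 0.05. fail to reject H0.

R = 9, z = 0.0000, p = 1.000000, fail to reject H0.


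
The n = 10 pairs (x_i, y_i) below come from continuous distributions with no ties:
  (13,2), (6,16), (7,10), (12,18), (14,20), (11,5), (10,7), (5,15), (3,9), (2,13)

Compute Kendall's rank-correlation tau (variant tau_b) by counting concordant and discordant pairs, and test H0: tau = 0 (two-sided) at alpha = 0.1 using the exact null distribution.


Step 1: Enumerate the 45 unordered pairs (i,j) with i<j and classify each by sign(x_j-x_i) * sign(y_j-y_i).
  (1,2):dx=-7,dy=+14->D; (1,3):dx=-6,dy=+8->D; (1,4):dx=-1,dy=+16->D; (1,5):dx=+1,dy=+18->C
  (1,6):dx=-2,dy=+3->D; (1,7):dx=-3,dy=+5->D; (1,8):dx=-8,dy=+13->D; (1,9):dx=-10,dy=+7->D
  (1,10):dx=-11,dy=+11->D; (2,3):dx=+1,dy=-6->D; (2,4):dx=+6,dy=+2->C; (2,5):dx=+8,dy=+4->C
  (2,6):dx=+5,dy=-11->D; (2,7):dx=+4,dy=-9->D; (2,8):dx=-1,dy=-1->C; (2,9):dx=-3,dy=-7->C
  (2,10):dx=-4,dy=-3->C; (3,4):dx=+5,dy=+8->C; (3,5):dx=+7,dy=+10->C; (3,6):dx=+4,dy=-5->D
  (3,7):dx=+3,dy=-3->D; (3,8):dx=-2,dy=+5->D; (3,9):dx=-4,dy=-1->C; (3,10):dx=-5,dy=+3->D
  (4,5):dx=+2,dy=+2->C; (4,6):dx=-1,dy=-13->C; (4,7):dx=-2,dy=-11->C; (4,8):dx=-7,dy=-3->C
  (4,9):dx=-9,dy=-9->C; (4,10):dx=-10,dy=-5->C; (5,6):dx=-3,dy=-15->C; (5,7):dx=-4,dy=-13->C
  (5,8):dx=-9,dy=-5->C; (5,9):dx=-11,dy=-11->C; (5,10):dx=-12,dy=-7->C; (6,7):dx=-1,dy=+2->D
  (6,8):dx=-6,dy=+10->D; (6,9):dx=-8,dy=+4->D; (6,10):dx=-9,dy=+8->D; (7,8):dx=-5,dy=+8->D
  (7,9):dx=-7,dy=+2->D; (7,10):dx=-8,dy=+6->D; (8,9):dx=-2,dy=-6->C; (8,10):dx=-3,dy=-2->C
  (9,10):dx=-1,dy=+4->D
Step 2: C = 22, D = 23, total pairs = 45.
Step 3: tau = (C - D)/(n(n-1)/2) = (22 - 23)/45 = -0.022222.
Step 4: Exact two-sided p-value (enumerate n! = 3628800 permutations of y under H0): p = 1.000000.
Step 5: alpha = 0.1. fail to reject H0.

tau_b = -0.0222 (C=22, D=23), p = 1.000000, fail to reject H0.


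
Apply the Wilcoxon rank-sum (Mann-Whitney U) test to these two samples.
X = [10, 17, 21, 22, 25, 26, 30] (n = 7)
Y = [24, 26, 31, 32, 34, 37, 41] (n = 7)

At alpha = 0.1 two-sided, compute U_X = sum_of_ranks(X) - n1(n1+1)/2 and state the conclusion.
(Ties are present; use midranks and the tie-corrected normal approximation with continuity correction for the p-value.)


Step 1: Combine and sort all 14 observations; assign midranks.
sorted (value, group): (10,X), (17,X), (21,X), (22,X), (24,Y), (25,X), (26,X), (26,Y), (30,X), (31,Y), (32,Y), (34,Y), (37,Y), (41,Y)
ranks: 10->1, 17->2, 21->3, 22->4, 24->5, 25->6, 26->7.5, 26->7.5, 30->9, 31->10, 32->11, 34->12, 37->13, 41->14
Step 2: Rank sum for X: R1 = 1 + 2 + 3 + 4 + 6 + 7.5 + 9 = 32.5.
Step 3: U_X = R1 - n1(n1+1)/2 = 32.5 - 7*8/2 = 32.5 - 28 = 4.5.
       U_Y = n1*n2 - U_X = 49 - 4.5 = 44.5.
Step 4: Ties are present, so use the tie-corrected normal approximation (with continuity correction) for the p-value.
Step 5: p-value = 0.012618; compare to alpha = 0.1. reject H0.

U_X = 4.5, p = 0.012618, reject H0 at alpha = 0.1.


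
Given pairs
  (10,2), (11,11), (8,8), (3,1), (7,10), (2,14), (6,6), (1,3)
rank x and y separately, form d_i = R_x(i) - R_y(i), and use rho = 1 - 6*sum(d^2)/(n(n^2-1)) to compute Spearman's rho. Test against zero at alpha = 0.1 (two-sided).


Step 1: Rank x and y separately (midranks; no ties here).
rank(x): 10->7, 11->8, 8->6, 3->3, 7->5, 2->2, 6->4, 1->1
rank(y): 2->2, 11->7, 8->5, 1->1, 10->6, 14->8, 6->4, 3->3
Step 2: d_i = R_x(i) - R_y(i); compute d_i^2.
  (7-2)^2=25, (8-7)^2=1, (6-5)^2=1, (3-1)^2=4, (5-6)^2=1, (2-8)^2=36, (4-4)^2=0, (1-3)^2=4
sum(d^2) = 72.
Step 3: rho = 1 - 6*72 / (8*(8^2 - 1)) = 1 - 432/504 = 0.142857.
Step 4: Under H0, t = rho * sqrt((n-2)/(1-rho^2)) = 0.3536 ~ t(6).
Step 5: Two-sided p-value from the t-distribution with 6 df = 0.735765.
Step 6: alpha = 0.1. fail to reject H0.

rho = 0.1429, p = 0.735765, fail to reject H0 at alpha = 0.1.


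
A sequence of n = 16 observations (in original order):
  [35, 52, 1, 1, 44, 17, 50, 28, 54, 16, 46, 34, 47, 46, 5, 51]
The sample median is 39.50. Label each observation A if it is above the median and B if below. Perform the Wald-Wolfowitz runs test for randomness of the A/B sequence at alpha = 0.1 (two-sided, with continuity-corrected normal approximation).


Step 1: Compute median = 39.50; label A = above, B = below.
Labels in order: BABBABABABABAABA  (n_A = 8, n_B = 8)
Step 2: Count runs R = 14.
Step 3: Under H0 (random ordering), E[R] = 2*n_A*n_B/(n_A+n_B) + 1 = 2*8*8/16 + 1 = 9.0000.
        Var[R] = 2*n_A*n_B*(2*n_A*n_B - n_A - n_B) / ((n_A+n_B)^2 * (n_A+n_B-1)) = 14336/3840 = 3.7333.
        SD[R] = 1.9322.
Step 4: Continuity-corrected z = (R - 0.5 - E[R]) / SD[R] = (14 - 0.5 - 9.0000) / 1.9322 = 2.3290.
Step 5: Two-sided p-value via normal approximation = 2*(1 - Phi(|z|)) = 0.019861.
Step 6: alpha = 0.1. reject H0.

R = 14, z = 2.3290, p = 0.019861, reject H0.


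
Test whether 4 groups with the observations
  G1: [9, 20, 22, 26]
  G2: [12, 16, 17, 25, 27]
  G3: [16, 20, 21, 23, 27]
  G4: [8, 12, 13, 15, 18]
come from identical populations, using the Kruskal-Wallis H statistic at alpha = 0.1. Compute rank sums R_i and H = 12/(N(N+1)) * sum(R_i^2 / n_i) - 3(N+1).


Step 1: Combine all N = 19 observations and assign midranks.
sorted (value, group, rank): (8,G4,1), (9,G1,2), (12,G2,3.5), (12,G4,3.5), (13,G4,5), (15,G4,6), (16,G2,7.5), (16,G3,7.5), (17,G2,9), (18,G4,10), (20,G1,11.5), (20,G3,11.5), (21,G3,13), (22,G1,14), (23,G3,15), (25,G2,16), (26,G1,17), (27,G2,18.5), (27,G3,18.5)
Step 2: Sum ranks within each group.
R_1 = 44.5 (n_1 = 4)
R_2 = 54.5 (n_2 = 5)
R_3 = 65.5 (n_3 = 5)
R_4 = 25.5 (n_4 = 5)
Step 3: H = 12/(N(N+1)) * sum(R_i^2/n_i) - 3(N+1)
     = 12/(19*20) * (44.5^2/4 + 54.5^2/5 + 65.5^2/5 + 25.5^2/5) - 3*20
     = 0.031579 * 2077.21 - 60
     = 5.596184.
Step 4: Ties present; correction factor C = 1 - 24/(19^3 - 19) = 0.996491. Corrected H = 5.596184 / 0.996491 = 5.615889.
Step 5: Under H0, H ~ chi^2(3); p-value = 0.131869.
Step 6: alpha = 0.1. fail to reject H0.

H = 5.6159, df = 3, p = 0.131869, fail to reject H0.


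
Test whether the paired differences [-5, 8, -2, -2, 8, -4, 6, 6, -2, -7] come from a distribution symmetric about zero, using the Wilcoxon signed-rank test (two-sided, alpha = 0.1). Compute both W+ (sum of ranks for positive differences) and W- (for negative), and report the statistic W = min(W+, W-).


Step 1: Drop any zero differences (none here) and take |d_i|.
|d| = [5, 8, 2, 2, 8, 4, 6, 6, 2, 7]
Step 2: Midrank |d_i| (ties get averaged ranks).
ranks: |5|->5, |8|->9.5, |2|->2, |2|->2, |8|->9.5, |4|->4, |6|->6.5, |6|->6.5, |2|->2, |7|->8
Step 3: Attach original signs; sum ranks with positive sign and with negative sign.
W+ = 9.5 + 9.5 + 6.5 + 6.5 = 32
W- = 5 + 2 + 2 + 4 + 2 + 8 = 23
(Check: W+ + W- = 55 should equal n(n+1)/2 = 55.)
Step 4: Test statistic W = min(W+, W-) = 23.
Step 5: Ties in |d|, so use the tie-corrected normal approximation.
        E[W] = n(n+1)/4 = 10*11/4 = 27.5.
        Tie groups: |d|=2 (t=3), |d|=6 (t=2), |d|=8 (t=2); sum(t^3 - t) = 36.
        Var[W] = n(n+1)(2n+1)/24 - sum(t^3-t)/48 = 2310/24 - 36/48 = 95.5.
        z = (W - E[W]) / sqrt(Var[W]) = (23 - 27.5) / 9.7724 = -0.4605.
        Two-sided p = 2*Phi(z) = 0.645172.
Step 6: alpha = 0.1. fail to reject H0.

W+ = 32, W- = 23, W = min = 23, p = 0.645172, fail to reject H0.
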